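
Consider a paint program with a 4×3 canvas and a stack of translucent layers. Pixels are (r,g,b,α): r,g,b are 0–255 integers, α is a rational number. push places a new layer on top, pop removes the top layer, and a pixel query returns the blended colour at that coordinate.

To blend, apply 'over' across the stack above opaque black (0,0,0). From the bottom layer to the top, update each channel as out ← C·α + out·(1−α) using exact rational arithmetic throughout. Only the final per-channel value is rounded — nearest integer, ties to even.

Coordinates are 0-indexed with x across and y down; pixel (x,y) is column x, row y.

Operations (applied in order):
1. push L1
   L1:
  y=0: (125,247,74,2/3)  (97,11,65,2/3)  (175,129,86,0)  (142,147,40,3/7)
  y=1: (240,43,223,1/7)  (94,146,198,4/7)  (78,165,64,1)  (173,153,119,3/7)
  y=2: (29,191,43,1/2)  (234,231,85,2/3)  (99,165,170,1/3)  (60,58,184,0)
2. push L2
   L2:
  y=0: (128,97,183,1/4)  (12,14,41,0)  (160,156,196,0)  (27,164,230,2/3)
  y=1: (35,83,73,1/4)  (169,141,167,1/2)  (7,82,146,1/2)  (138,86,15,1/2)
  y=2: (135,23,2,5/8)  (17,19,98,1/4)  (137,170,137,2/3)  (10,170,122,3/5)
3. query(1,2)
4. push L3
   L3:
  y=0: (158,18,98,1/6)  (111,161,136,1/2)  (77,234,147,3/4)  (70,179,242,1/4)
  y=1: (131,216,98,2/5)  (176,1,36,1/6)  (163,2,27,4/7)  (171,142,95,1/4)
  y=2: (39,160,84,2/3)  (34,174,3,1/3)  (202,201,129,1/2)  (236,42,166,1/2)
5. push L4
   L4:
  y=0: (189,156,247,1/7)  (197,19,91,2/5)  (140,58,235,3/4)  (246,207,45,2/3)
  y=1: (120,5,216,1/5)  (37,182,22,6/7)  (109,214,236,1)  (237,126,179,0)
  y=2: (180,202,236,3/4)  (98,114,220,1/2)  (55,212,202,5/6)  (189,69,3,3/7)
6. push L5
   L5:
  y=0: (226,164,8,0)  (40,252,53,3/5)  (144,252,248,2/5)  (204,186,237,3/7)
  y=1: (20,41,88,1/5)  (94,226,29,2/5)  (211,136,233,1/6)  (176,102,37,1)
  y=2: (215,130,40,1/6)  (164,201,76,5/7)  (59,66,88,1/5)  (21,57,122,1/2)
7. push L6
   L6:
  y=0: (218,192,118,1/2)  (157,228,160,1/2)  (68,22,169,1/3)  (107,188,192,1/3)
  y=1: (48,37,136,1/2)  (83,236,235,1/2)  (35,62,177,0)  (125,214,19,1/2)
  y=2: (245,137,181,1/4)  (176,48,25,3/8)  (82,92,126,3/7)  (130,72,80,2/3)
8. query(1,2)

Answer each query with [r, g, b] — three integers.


(1,2) stack=L1,L2; from [0,0,0]:
L1 α=2/3: [156, 154, 170/3]
L2 α=1/4: [485/4, 481/4, 67]
= [121, 120, 67]

(1,2) stack=L1,L2,L3,L4,L5,L6; from [0,0,0]:
L1 α=2/3: [156, 154, 170/3]
L2 α=1/4: [485/4, 481/4, 67]
L3 α=1/3: [553/6, 829/6, 137/3]
L4 α=1/2: [1141/12, 1513/12, 797/6]
L5 α=5/7: [6061/42, 7543/42, 1937/21]
L6 α=3/8: [52481/336, 43763/336, 2815/42]
= [156, 130, 67]


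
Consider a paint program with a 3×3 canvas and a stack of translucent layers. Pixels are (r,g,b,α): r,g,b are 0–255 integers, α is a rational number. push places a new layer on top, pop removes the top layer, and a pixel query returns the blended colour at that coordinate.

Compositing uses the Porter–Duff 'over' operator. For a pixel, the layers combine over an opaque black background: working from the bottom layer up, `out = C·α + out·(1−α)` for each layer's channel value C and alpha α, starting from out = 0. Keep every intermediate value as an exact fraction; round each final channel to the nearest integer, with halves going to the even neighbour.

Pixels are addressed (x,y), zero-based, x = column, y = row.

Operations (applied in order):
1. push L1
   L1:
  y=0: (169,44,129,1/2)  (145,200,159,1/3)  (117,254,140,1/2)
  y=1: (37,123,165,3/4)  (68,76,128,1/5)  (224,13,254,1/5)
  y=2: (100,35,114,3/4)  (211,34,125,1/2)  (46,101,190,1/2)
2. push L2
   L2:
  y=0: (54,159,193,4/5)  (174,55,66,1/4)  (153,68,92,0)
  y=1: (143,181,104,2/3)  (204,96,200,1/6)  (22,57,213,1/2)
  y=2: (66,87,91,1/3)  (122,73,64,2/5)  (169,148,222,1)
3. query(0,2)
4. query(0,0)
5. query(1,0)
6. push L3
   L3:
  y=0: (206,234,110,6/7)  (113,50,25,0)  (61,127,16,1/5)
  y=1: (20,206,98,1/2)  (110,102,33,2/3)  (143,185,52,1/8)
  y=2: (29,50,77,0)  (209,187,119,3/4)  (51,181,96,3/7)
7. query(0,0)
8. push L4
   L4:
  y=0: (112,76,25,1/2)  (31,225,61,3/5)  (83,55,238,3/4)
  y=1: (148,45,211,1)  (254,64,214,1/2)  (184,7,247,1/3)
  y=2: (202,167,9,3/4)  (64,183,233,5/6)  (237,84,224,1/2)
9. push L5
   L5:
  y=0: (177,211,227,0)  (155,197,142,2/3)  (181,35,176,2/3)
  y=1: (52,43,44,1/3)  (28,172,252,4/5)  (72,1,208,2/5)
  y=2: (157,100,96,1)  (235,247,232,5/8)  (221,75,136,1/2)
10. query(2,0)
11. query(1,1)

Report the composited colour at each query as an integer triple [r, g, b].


(0,2) stack=L1,L2; from [0,0,0]:
L1 α=3/4: [75, 105/4, 171/2]
L2 α=1/3: [72, 93/2, 262/3]
= [72, 46, 87]

(0,0) stack=L1,L2; from [0,0,0]:
after L1 α=1/2: [169/2, 22, 129/2]
after L2 α=4/5: [601/10, 658/5, 1673/10]
→ [60, 132, 167]

(1,0) stack=L1,L2; from [0,0,0]:
after L1 α=1/3: [145/3, 200/3, 53]
after L2 α=1/4: [319/4, 255/4, 225/4]
rounded: [80, 64, 56]

at x=0,y=0 over L1,L2,L3:
L1 α=1/2: [169/2, 22, 129/2]
L2 α=4/5: [601/10, 658/5, 1673/10]
L3 α=6/7: [12961/70, 7678/35, 8273/70]
= [185, 219, 118]

at x=2,y=0 over L1,L2,L3,L4,L5:
after L1 α=1/2: [117/2, 127, 70]
after L2 α=0: [117/2, 127, 70]
after L3 α=1/5: [59, 127, 296/5]
after L4 α=3/4: [77, 73, 1933/10]
after L5 α=2/3: [439/3, 143/3, 5453/30]
rounded: [146, 48, 182]

at x=1,y=1 over L1,L2,L3,L4,L5:
+L1 (α=1/5) → [68/5, 76/5, 128/5]
+L2 (α=1/6) → [136/3, 86/3, 164/3]
+L3 (α=2/3) → [796/9, 698/9, 362/9]
+L4 (α=1/2) → [1541/9, 637/9, 1144/9]
+L5 (α=4/5) → [2549/45, 6829/45, 10216/45]
→ [57, 152, 227]


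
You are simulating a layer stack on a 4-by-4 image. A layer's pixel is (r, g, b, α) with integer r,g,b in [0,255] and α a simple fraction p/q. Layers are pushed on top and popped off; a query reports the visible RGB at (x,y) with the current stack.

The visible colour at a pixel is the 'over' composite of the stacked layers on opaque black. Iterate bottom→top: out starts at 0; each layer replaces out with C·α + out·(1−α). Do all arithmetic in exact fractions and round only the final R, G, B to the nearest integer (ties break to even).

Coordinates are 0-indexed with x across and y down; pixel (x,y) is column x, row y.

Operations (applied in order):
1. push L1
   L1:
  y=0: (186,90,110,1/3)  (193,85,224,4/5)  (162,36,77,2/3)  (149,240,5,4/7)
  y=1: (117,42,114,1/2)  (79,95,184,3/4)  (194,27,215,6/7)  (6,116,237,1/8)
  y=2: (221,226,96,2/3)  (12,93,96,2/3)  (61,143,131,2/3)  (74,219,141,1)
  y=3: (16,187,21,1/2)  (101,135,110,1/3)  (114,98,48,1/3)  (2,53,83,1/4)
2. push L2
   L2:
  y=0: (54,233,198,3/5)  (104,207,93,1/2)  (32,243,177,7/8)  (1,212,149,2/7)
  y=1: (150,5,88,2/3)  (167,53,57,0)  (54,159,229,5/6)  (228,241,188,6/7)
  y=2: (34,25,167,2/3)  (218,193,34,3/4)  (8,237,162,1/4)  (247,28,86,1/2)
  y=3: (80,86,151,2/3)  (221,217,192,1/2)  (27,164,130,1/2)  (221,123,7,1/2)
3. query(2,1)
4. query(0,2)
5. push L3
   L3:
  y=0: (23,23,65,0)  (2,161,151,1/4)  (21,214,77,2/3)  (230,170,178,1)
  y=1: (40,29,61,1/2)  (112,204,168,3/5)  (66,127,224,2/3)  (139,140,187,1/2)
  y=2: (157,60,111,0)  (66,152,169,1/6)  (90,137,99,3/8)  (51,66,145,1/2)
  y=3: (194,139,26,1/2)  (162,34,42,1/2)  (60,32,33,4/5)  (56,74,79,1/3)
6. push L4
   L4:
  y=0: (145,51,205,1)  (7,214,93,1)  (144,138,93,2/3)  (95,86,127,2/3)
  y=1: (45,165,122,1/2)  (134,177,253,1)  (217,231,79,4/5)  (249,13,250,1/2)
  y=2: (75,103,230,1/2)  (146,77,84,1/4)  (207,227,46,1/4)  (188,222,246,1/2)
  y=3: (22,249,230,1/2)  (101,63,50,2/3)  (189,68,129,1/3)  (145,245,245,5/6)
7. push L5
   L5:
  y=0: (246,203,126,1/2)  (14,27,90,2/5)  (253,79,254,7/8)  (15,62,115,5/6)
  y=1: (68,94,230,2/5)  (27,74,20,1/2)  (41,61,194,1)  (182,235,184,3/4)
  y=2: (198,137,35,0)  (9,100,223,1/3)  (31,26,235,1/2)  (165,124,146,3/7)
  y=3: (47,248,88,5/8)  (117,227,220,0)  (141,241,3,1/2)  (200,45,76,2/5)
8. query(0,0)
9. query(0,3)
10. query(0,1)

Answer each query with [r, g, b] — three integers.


at x=2,y=1 over L1,L2:
after L1 α=6/7: [1164/7, 162/7, 1290/7]
after L2 α=5/6: [509/7, 1909/14, 9305/42]
= [73, 136, 222]

(0,2) stack=L1,L2; from [0,0,0]:
+L1 (α=2/3) → [442/3, 452/3, 64]
+L2 (α=2/3) → [646/9, 602/9, 398/3]
rounded: [72, 67, 133]

at x=0,y=0 over L1,L2,L3,L4,L5:
+L1 (α=1/3) → [62, 30, 110/3]
+L2 (α=3/5) → [286/5, 759/5, 2002/15]
+L3 (α=0) → [286/5, 759/5, 2002/15]
+L4 (α=1) → [145, 51, 205]
+L5 (α=1/2) → [391/2, 127, 331/2]
rounded: [196, 127, 166]

at x=0,y=3 over L1,L2,L3,L4,L5:
after L1 α=1/2: [8, 187/2, 21/2]
after L2 α=2/3: [56, 177/2, 625/6]
after L3 α=1/2: [125, 455/4, 781/12]
after L4 α=1/2: [147/2, 1451/8, 3541/24]
after L5 α=5/8: [911/16, 14273/64, 7061/64]
rounded: [57, 223, 110]

at x=0,y=1 over L1,L2,L3,L4,L5:
+L1 (α=1/2) → [117/2, 21, 57]
+L2 (α=2/3) → [239/2, 31/3, 233/3]
+L3 (α=1/2) → [319/4, 59/3, 208/3]
+L4 (α=1/2) → [499/8, 277/3, 287/3]
+L5 (α=2/5) → [517/8, 93, 747/5]
= [65, 93, 149]


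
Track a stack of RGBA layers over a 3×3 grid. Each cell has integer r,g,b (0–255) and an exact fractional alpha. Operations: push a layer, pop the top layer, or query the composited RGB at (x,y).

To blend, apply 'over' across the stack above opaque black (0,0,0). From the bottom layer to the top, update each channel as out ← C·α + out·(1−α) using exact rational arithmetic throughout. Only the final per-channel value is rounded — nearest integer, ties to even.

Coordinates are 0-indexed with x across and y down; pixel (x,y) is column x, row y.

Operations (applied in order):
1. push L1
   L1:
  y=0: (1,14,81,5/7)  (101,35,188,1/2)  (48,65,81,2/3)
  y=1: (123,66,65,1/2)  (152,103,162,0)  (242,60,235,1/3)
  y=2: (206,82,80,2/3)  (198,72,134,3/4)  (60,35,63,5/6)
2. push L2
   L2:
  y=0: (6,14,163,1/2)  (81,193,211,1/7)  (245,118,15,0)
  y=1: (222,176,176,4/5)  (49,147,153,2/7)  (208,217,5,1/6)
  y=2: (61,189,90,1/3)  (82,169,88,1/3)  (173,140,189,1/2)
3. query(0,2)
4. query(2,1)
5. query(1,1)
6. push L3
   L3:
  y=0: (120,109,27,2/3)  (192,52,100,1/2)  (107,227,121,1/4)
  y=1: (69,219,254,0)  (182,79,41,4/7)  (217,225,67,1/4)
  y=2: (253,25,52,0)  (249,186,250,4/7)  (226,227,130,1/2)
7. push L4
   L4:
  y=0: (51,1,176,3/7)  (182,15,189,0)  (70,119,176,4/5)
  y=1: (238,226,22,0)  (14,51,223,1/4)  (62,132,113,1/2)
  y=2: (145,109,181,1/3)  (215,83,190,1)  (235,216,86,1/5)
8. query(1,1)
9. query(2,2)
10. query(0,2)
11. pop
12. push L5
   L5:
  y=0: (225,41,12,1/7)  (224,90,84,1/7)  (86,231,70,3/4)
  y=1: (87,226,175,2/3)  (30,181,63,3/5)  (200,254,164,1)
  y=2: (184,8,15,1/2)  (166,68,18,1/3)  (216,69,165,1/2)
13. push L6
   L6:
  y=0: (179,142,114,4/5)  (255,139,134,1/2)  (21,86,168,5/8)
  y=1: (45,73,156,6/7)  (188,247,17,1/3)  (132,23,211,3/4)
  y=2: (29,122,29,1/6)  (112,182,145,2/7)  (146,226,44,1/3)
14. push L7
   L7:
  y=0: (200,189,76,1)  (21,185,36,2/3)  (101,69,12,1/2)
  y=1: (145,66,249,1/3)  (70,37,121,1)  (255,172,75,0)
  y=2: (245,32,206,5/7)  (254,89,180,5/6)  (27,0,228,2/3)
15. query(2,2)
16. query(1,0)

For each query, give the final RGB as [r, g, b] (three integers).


query (0,2) [L1,L2] — begin 0,0,0
after L1 α=2/3: [412/3, 164/3, 160/3]
after L2 α=1/3: [1007/9, 895/9, 590/9]
rounded: [112, 99, 66]

(2,1) stack=L1,L2; from [0,0,0]:
after L1 α=1/3: [242/3, 20, 235/3]
after L2 α=1/6: [917/9, 317/6, 595/9]
→ [102, 53, 66]

at x=1,y=1 over L1,L2:
after L1 α=0: [0, 0, 0]
after L2 α=2/7: [14, 42, 306/7]
= [14, 42, 44]

query (1,1) [L1,L2,L3,L4] — begin 0,0,0
after L1 α=0: [0, 0, 0]
after L2 α=2/7: [14, 42, 306/7]
after L3 α=4/7: [110, 442/7, 2066/49]
after L4 α=1/4: [86, 1683/28, 17125/196]
= [86, 60, 87]

(2,2) stack=L1,L2,L3,L4; from [0,0,0]:
after L1 α=5/6: [50, 175/6, 105/2]
after L2 α=1/2: [223/2, 1015/12, 483/4]
after L3 α=1/2: [675/4, 3739/24, 1003/8]
after L4 α=1/5: [182, 1007/6, 235/2]
rounded: [182, 168, 118]

query (0,2) [L1,L2,L3,L4] — begin 0,0,0
after L1 α=2/3: [412/3, 164/3, 160/3]
after L2 α=1/3: [1007/9, 895/9, 590/9]
after L3 α=0: [1007/9, 895/9, 590/9]
after L4 α=1/3: [3319/27, 2771/27, 2809/27]
→ [123, 103, 104]

(2,2) stack=L1,L2,L3,L5,L6,L7; from [0,0,0]:
+L1 (α=5/6) → [50, 175/6, 105/2]
+L2 (α=1/2) → [223/2, 1015/12, 483/4]
+L3 (α=1/2) → [675/4, 3739/24, 1003/8]
+L5 (α=1/2) → [1539/8, 5395/48, 2323/16]
+L6 (α=1/3) → [2123/12, 10819/72, 2675/24]
+L7 (α=2/3) → [2771/36, 10819/216, 13619/72]
= [77, 50, 189]

query (1,0) [L1,L2,L3,L5,L6,L7] — begin 0,0,0
+L1 (α=1/2) → [101/2, 35/2, 94]
+L2 (α=1/7) → [384/7, 298/7, 775/7]
+L3 (α=1/2) → [864/7, 331/7, 1475/14]
+L5 (α=1/7) → [6752/49, 2616/49, 5013/49]
+L6 (α=1/2) → [19247/98, 9427/98, 11579/98]
+L7 (α=2/3) → [23363/294, 15229/98, 18635/294]
= [79, 155, 63]


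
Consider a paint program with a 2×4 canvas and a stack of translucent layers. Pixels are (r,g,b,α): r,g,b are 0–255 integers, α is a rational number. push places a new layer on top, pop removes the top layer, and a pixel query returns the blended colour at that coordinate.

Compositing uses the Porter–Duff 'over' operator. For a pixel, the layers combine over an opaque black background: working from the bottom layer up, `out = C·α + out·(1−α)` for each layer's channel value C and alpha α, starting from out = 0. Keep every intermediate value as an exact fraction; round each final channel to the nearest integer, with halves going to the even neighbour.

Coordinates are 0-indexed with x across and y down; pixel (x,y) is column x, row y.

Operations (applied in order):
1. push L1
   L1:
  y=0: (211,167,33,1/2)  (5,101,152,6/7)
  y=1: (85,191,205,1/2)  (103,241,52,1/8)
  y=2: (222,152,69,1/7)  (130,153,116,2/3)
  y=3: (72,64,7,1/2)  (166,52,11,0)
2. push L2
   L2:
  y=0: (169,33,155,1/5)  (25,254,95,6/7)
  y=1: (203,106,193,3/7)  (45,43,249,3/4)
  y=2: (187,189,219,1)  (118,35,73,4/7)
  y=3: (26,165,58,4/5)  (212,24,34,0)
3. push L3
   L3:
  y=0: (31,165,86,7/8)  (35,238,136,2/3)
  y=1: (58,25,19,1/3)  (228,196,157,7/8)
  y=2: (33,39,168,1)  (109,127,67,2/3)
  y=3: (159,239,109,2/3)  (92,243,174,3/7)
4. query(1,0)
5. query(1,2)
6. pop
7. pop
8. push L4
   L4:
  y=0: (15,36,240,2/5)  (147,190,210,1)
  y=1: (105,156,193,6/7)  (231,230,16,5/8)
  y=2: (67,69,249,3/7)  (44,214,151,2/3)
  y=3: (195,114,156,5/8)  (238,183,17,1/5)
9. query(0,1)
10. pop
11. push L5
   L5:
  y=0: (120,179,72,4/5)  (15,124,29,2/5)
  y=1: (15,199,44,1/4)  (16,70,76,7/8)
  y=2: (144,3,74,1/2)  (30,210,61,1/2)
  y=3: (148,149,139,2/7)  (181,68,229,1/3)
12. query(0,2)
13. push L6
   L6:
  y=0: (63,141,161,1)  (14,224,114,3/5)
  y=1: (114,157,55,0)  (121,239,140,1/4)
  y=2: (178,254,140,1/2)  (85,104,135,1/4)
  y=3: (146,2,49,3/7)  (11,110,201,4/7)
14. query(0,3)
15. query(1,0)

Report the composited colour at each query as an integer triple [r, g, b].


at x=1,y=0 over L1,L2,L3:
L1 α=6/7: [30/7, 606/7, 912/7]
L2 α=6/7: [1080/49, 11274/49, 4902/49]
L3 α=2/3: [4510/147, 34598/147, 18230/147]
→ [31, 235, 124]

query (1,2) [L1,L2,L3] — begin 0,0,0
after L1 α=2/3: [260/3, 102, 232/3]
after L2 α=4/7: [732/7, 446/7, 524/7]
after L3 α=2/3: [2258/21, 2224/21, 1462/21]
→ [108, 106, 70]

(0,1) stack=L1,L4; from [0,0,0]:
+L1 (α=1/2) → [85/2, 191/2, 205/2]
+L4 (α=6/7) → [1345/14, 2063/14, 2521/14]
→ [96, 147, 180]

at x=0,y=2 over L1,L5:
after L1 α=1/7: [222/7, 152/7, 69/7]
after L5 α=1/2: [615/7, 173/14, 587/14]
→ [88, 12, 42]

(0,3) stack=L1,L5,L6; from [0,0,0]:
L1 α=1/2: [36, 32, 7/2]
L5 α=2/7: [68, 458/7, 591/14]
L6 α=3/7: [710/7, 1874/49, 2211/49]
rounded: [101, 38, 45]

at x=1,y=0 over L1,L5,L6:
+L1 (α=6/7) → [30/7, 606/7, 912/7]
+L5 (α=2/5) → [60/7, 3554/35, 3142/35]
+L6 (α=3/5) → [414/35, 30628/175, 18254/175]
= [12, 175, 104]


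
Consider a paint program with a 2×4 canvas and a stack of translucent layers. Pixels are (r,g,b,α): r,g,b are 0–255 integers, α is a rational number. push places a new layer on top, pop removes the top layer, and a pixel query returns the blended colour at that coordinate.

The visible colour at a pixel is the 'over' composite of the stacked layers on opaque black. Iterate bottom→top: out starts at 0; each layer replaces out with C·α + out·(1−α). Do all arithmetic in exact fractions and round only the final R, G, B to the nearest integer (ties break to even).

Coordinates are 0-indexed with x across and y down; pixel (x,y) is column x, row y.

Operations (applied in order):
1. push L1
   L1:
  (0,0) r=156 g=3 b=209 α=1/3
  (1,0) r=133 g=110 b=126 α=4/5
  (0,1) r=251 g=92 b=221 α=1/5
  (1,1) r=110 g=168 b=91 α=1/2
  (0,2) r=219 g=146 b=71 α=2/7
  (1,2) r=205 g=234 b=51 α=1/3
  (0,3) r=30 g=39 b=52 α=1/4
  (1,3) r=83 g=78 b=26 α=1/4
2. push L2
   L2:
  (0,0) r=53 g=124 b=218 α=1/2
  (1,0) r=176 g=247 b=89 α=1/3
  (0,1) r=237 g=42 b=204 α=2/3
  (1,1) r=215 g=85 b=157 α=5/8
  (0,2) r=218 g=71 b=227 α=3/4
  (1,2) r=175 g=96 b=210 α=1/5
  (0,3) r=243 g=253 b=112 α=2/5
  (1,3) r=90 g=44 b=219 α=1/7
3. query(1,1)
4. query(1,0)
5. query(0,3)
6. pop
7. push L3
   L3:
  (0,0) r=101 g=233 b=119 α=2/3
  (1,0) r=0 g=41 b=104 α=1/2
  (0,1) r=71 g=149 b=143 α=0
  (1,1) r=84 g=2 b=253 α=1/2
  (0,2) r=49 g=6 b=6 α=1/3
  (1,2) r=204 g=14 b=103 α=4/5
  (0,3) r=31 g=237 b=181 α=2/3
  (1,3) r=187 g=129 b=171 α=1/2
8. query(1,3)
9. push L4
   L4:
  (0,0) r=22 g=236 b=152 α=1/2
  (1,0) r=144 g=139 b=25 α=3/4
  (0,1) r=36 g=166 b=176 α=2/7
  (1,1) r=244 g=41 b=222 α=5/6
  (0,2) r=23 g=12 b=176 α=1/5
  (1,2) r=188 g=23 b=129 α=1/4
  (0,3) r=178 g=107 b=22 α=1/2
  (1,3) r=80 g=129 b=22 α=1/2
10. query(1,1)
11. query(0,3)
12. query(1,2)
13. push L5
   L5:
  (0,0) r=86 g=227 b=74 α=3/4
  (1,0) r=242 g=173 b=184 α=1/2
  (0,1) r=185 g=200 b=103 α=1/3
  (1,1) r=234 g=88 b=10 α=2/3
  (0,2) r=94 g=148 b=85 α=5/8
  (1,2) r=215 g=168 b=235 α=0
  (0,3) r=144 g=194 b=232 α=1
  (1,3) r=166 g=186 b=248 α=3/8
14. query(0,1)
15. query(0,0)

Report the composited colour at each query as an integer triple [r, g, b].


(1,1) stack=L1,L2; from [0,0,0]:
L1 α=1/2: [55, 84, 91/2]
L2 α=5/8: [155, 677/8, 1843/16]
rounded: [155, 85, 115]

query (1,0) [L1,L2] — begin 0,0,0
L1 α=4/5: [532/5, 88, 504/5]
L2 α=1/3: [648/5, 141, 1453/15]
= [130, 141, 97]

at x=0,y=3 over L1,L2:
+L1 (α=1/4) → [15/2, 39/4, 13]
+L2 (α=2/5) → [1017/10, 2141/20, 263/5]
rounded: [102, 107, 53]

query (1,3) [L1,L3] — begin 0,0,0
+L1 (α=1/4) → [83/4, 39/2, 13/2]
+L3 (α=1/2) → [831/8, 297/4, 355/4]
rounded: [104, 74, 89]

query (1,1) [L1,L3,L4] — begin 0,0,0
after L1 α=1/2: [55, 84, 91/2]
after L3 α=1/2: [139/2, 43, 597/4]
after L4 α=5/6: [2579/12, 124/3, 1679/8]
→ [215, 41, 210]

(0,3) stack=L1,L3,L4; from [0,0,0]:
L1 α=1/4: [15/2, 39/4, 13]
L3 α=2/3: [139/6, 645/4, 125]
L4 α=1/2: [1207/12, 1073/8, 147/2]
= [101, 134, 74]

at x=1,y=2 over L1,L3,L4:
L1 α=1/3: [205/3, 78, 17]
L3 α=4/5: [2653/15, 134/5, 429/5]
L4 α=1/4: [3593/20, 517/20, 483/5]
→ [180, 26, 97]

at x=0,y=1 over L1,L3,L4,L5:
L1 α=1/5: [251/5, 92/5, 221/5]
L3 α=0: [251/5, 92/5, 221/5]
L4 α=2/7: [323/7, 424/7, 573/7]
L5 α=1/3: [647/7, 2248/21, 1867/21]
rounded: [92, 107, 89]

(0,0) stack=L1,L3,L4,L5; from [0,0,0]:
L1 α=1/3: [52, 1, 209/3]
L3 α=2/3: [254/3, 467/3, 923/9]
L4 α=1/2: [160/3, 1175/6, 2291/18]
L5 α=3/4: [467/6, 5261/24, 6287/72]
rounded: [78, 219, 87]


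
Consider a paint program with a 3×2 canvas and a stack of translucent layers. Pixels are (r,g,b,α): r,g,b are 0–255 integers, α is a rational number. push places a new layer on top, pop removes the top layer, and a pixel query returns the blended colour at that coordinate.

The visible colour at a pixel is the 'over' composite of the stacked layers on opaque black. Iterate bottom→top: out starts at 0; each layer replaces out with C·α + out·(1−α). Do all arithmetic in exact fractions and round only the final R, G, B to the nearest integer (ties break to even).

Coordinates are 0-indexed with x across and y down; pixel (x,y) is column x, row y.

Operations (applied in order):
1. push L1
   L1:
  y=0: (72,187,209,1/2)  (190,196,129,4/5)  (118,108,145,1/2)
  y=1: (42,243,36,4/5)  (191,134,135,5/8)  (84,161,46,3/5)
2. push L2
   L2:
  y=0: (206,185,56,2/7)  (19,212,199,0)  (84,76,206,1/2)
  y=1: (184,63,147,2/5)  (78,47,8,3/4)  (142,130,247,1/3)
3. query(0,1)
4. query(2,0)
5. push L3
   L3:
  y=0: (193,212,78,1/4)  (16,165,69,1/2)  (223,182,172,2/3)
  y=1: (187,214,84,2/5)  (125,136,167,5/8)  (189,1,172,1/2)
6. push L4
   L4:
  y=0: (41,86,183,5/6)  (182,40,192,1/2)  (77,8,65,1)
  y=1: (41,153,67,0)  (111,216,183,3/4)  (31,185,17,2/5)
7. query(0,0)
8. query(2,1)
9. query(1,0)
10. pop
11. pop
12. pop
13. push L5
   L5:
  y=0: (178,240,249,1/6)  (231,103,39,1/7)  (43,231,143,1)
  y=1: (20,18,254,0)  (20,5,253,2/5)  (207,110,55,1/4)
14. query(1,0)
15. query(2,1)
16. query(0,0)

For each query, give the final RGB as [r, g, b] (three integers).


query (0,1) [L1,L2] — begin 0,0,0
after L1 α=4/5: [168/5, 972/5, 144/5]
after L2 α=2/5: [2344/25, 3546/25, 1902/25]
→ [94, 142, 76]

(2,0) stack=L1,L2; from [0,0,0]:
after L1 α=1/2: [59, 54, 145/2]
after L2 α=1/2: [143/2, 65, 557/4]
→ [72, 65, 139]

(0,0) stack=L1,L2,L3,L4; from [0,0,0]:
after L1 α=1/2: [36, 187/2, 209/2]
after L2 α=2/7: [592/7, 1675/14, 1269/14]
after L3 α=1/4: [3127/28, 7993/56, 4899/56]
after L4 α=5/6: [8867/168, 10691/112, 18713/112]
= [53, 95, 167]

at x=2,y=1 over L1,L2,L3,L4:
+L1 (α=3/5) → [252/5, 483/5, 138/5]
+L2 (α=1/3) → [1214/15, 1616/15, 1511/15]
+L3 (α=1/2) → [4049/30, 1631/30, 4091/30]
+L4 (α=2/5) → [4669/50, 5331/50, 4431/50]
rounded: [93, 107, 89]

query (1,0) [L1,L2,L3,L4] — begin 0,0,0
after L1 α=4/5: [152, 784/5, 516/5]
after L2 α=0: [152, 784/5, 516/5]
after L3 α=1/2: [84, 1609/10, 861/10]
after L4 α=1/2: [133, 2009/20, 2781/20]
= [133, 100, 139]

query (1,0) [L1,L5] — begin 0,0,0
after L1 α=4/5: [152, 784/5, 516/5]
after L5 α=1/7: [1143/7, 5219/35, 3291/35]
→ [163, 149, 94]

query (2,1) [L1,L5] — begin 0,0,0
+L1 (α=3/5) → [252/5, 483/5, 138/5]
+L5 (α=1/4) → [1791/20, 1999/20, 689/20]
rounded: [90, 100, 34]

at x=0,y=0 over L1,L5:
after L1 α=1/2: [36, 187/2, 209/2]
after L5 α=1/6: [179/3, 1415/12, 1543/12]
→ [60, 118, 129]


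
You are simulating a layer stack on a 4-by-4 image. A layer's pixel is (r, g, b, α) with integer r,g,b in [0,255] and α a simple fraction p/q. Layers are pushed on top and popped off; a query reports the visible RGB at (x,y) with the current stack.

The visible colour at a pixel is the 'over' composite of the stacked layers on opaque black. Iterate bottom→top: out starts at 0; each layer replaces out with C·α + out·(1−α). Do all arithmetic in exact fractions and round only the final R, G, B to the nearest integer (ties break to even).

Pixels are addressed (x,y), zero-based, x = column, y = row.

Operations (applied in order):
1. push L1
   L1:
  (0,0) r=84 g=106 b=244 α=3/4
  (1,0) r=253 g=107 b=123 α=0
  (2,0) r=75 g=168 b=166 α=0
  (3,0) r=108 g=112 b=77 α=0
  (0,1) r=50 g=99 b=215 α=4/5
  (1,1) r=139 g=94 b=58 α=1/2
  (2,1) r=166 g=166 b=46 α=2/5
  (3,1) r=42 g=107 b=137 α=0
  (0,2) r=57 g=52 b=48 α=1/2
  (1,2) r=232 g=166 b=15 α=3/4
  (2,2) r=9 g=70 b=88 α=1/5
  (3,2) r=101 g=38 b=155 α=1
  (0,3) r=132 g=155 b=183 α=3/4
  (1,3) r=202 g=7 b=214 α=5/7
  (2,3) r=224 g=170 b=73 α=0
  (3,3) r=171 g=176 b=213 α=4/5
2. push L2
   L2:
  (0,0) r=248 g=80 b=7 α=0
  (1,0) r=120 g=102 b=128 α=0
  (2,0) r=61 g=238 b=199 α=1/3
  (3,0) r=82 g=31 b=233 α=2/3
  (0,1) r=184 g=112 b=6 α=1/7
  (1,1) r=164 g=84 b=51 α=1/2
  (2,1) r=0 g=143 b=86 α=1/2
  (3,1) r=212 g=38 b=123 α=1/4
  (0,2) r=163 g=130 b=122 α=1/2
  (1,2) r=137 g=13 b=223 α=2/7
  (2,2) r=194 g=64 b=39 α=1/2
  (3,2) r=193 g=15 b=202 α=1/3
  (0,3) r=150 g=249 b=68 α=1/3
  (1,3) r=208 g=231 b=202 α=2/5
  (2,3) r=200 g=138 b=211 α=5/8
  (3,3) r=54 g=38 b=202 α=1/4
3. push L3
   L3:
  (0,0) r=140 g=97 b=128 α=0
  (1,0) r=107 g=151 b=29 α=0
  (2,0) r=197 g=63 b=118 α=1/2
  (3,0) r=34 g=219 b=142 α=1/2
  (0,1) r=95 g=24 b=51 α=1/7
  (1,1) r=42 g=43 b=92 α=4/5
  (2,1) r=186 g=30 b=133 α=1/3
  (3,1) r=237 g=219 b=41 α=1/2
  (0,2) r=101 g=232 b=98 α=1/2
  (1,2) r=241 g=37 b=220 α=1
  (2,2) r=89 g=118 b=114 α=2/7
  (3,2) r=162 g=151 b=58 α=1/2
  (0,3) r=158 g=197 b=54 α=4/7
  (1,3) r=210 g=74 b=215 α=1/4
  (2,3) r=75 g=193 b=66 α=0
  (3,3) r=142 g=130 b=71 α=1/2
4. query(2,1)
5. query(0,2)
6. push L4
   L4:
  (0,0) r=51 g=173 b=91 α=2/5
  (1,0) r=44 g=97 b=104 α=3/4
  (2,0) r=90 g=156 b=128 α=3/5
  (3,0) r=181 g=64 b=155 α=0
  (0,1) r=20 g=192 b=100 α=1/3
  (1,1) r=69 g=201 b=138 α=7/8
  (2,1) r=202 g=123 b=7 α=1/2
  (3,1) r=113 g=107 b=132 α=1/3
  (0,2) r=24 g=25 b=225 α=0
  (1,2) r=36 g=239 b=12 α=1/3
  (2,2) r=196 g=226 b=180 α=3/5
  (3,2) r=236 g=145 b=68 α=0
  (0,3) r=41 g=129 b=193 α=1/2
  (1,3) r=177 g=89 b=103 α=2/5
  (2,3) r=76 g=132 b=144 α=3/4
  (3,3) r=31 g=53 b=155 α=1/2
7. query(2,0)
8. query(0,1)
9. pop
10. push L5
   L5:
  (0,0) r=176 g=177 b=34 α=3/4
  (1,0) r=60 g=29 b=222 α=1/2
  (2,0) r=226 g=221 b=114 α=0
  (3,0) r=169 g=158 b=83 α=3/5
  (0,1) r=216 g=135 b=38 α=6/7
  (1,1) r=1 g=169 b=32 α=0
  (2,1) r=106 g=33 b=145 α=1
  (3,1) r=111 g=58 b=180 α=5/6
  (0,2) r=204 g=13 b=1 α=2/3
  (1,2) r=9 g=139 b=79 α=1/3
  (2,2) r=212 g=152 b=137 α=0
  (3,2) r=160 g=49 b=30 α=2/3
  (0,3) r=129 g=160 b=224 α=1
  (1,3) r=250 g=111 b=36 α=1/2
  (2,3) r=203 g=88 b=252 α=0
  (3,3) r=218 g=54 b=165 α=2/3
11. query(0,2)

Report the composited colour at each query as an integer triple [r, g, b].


(2,1) stack=L1,L2,L3; from [0,0,0]:
after L1 α=2/5: [332/5, 332/5, 92/5]
after L2 α=1/2: [166/5, 1047/10, 261/5]
after L3 α=1/3: [1262/15, 399/5, 1187/15]
rounded: [84, 80, 79]

(0,2) stack=L1,L2,L3; from [0,0,0]:
L1 α=1/2: [57/2, 26, 24]
L2 α=1/2: [383/4, 78, 73]
L3 α=1/2: [787/8, 155, 171/2]
→ [98, 155, 86]

at x=2,y=0 over L1,L2,L3,L4:
+L1 (α=0) → [0, 0, 0]
+L2 (α=1/3) → [61/3, 238/3, 199/3]
+L3 (α=1/2) → [326/3, 427/6, 553/6]
+L4 (α=3/5) → [1462/15, 1831/15, 341/3]
= [97, 122, 114]

(0,1) stack=L1,L2,L3,L4; from [0,0,0]:
after L1 α=4/5: [40, 396/5, 172]
after L2 α=1/7: [424/7, 2936/35, 1038/7]
after L3 α=1/7: [3209/49, 18456/245, 6585/49]
after L4 α=1/3: [2466/49, 27984/245, 18070/147]
→ [50, 114, 123]

at x=0,y=2 over L1,L2,L3,L5:
after L1 α=1/2: [57/2, 26, 24]
after L2 α=1/2: [383/4, 78, 73]
after L3 α=1/2: [787/8, 155, 171/2]
after L5 α=2/3: [4051/24, 181/3, 175/6]
→ [169, 60, 29]


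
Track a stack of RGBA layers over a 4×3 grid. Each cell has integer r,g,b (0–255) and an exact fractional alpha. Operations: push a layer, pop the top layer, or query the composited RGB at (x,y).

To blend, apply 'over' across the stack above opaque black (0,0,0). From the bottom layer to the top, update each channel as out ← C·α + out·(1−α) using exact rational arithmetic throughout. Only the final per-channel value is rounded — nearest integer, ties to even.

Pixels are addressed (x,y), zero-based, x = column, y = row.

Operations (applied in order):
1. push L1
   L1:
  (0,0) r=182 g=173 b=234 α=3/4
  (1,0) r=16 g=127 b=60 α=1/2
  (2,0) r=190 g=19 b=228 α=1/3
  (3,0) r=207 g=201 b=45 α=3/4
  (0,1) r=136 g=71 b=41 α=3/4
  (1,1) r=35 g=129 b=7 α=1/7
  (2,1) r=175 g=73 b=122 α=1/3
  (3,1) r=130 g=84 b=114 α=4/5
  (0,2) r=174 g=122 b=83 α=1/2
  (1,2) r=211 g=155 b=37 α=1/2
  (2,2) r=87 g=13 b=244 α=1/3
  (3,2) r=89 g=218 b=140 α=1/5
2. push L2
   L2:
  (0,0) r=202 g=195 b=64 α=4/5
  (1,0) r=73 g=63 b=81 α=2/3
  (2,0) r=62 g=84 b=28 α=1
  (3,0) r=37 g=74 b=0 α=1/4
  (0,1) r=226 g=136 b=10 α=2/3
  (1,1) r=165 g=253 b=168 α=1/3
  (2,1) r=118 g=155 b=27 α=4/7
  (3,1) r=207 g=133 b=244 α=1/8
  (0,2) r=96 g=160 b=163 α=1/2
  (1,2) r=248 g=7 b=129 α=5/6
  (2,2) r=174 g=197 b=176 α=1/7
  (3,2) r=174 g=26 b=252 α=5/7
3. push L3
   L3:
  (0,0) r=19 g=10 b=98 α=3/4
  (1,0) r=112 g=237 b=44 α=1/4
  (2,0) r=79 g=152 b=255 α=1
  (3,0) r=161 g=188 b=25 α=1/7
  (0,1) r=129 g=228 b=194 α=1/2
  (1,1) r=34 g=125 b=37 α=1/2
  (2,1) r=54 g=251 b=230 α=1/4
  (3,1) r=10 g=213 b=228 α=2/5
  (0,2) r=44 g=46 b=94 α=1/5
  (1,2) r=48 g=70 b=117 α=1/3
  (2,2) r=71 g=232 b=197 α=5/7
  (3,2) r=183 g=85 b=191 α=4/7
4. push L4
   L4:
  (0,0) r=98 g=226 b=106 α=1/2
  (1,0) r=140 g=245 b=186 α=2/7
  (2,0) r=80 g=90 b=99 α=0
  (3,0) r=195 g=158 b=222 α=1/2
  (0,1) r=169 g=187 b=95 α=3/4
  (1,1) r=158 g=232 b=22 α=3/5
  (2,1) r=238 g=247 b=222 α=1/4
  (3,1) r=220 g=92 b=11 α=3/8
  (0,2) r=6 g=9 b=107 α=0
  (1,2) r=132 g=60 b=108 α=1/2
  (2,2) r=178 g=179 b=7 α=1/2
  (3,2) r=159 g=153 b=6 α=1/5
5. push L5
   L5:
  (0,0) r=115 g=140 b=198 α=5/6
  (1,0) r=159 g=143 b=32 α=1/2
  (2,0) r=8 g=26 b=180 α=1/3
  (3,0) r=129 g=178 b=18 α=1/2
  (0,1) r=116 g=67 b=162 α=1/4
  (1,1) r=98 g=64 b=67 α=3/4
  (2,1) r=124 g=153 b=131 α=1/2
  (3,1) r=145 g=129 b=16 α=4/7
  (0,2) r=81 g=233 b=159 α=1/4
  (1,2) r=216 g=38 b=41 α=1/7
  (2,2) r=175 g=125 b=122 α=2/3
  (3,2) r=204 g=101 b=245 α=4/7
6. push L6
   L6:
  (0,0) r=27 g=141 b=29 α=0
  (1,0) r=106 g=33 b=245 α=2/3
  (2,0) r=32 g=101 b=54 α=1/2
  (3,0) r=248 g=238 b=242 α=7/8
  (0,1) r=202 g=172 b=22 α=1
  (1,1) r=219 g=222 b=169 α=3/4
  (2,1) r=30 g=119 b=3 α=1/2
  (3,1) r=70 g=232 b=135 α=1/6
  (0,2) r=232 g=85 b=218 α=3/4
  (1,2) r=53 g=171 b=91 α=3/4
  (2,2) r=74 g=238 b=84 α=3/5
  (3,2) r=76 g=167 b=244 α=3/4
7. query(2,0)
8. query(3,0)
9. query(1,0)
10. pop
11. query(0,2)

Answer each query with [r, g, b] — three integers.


(2,0) stack=L1,L2,L3,L4,L5,L6; from [0,0,0]:
+L1 (α=1/3) → [190/3, 19/3, 76]
+L2 (α=1) → [62, 84, 28]
+L3 (α=1) → [79, 152, 255]
+L4 (α=0) → [79, 152, 255]
+L5 (α=1/3) → [166/3, 110, 230]
+L6 (α=1/2) → [131/3, 211/2, 142]
= [44, 106, 142]

at x=3,y=0 over L1,L2,L3,L4,L5,L6:
L1 α=3/4: [621/4, 603/4, 135/4]
L2 α=1/4: [2011/16, 2105/16, 405/16]
L3 α=1/7: [7321/56, 1117/8, 1415/56]
L4 α=1/2: [18241/112, 2381/16, 13847/112]
L5 α=1/2: [32689/224, 5229/32, 15863/224]
L6 α=7/8: [421553/1792, 58541/256, 395319/1792]
→ [235, 229, 221]

(1,0) stack=L1,L2,L3,L4,L5,L6; from [0,0,0]:
L1 α=1/2: [8, 127/2, 30]
L2 α=2/3: [154/3, 379/6, 64]
L3 α=1/4: [133/2, 853/8, 59]
L4 α=2/7: [175/2, 8185/56, 667/7]
L5 α=1/2: [493/4, 16193/112, 891/14]
L6 α=2/3: [447/4, 23585/336, 7751/42]
= [112, 70, 185]

(0,2) stack=L1,L2,L3,L4,L5; from [0,0,0]:
L1 α=1/2: [87, 61, 83/2]
L2 α=1/2: [183/2, 221/2, 409/4]
L3 α=1/5: [82, 488/5, 503/5]
L4 α=0: [82, 488/5, 503/5]
L5 α=1/4: [327/4, 2629/20, 576/5]
→ [82, 131, 115]


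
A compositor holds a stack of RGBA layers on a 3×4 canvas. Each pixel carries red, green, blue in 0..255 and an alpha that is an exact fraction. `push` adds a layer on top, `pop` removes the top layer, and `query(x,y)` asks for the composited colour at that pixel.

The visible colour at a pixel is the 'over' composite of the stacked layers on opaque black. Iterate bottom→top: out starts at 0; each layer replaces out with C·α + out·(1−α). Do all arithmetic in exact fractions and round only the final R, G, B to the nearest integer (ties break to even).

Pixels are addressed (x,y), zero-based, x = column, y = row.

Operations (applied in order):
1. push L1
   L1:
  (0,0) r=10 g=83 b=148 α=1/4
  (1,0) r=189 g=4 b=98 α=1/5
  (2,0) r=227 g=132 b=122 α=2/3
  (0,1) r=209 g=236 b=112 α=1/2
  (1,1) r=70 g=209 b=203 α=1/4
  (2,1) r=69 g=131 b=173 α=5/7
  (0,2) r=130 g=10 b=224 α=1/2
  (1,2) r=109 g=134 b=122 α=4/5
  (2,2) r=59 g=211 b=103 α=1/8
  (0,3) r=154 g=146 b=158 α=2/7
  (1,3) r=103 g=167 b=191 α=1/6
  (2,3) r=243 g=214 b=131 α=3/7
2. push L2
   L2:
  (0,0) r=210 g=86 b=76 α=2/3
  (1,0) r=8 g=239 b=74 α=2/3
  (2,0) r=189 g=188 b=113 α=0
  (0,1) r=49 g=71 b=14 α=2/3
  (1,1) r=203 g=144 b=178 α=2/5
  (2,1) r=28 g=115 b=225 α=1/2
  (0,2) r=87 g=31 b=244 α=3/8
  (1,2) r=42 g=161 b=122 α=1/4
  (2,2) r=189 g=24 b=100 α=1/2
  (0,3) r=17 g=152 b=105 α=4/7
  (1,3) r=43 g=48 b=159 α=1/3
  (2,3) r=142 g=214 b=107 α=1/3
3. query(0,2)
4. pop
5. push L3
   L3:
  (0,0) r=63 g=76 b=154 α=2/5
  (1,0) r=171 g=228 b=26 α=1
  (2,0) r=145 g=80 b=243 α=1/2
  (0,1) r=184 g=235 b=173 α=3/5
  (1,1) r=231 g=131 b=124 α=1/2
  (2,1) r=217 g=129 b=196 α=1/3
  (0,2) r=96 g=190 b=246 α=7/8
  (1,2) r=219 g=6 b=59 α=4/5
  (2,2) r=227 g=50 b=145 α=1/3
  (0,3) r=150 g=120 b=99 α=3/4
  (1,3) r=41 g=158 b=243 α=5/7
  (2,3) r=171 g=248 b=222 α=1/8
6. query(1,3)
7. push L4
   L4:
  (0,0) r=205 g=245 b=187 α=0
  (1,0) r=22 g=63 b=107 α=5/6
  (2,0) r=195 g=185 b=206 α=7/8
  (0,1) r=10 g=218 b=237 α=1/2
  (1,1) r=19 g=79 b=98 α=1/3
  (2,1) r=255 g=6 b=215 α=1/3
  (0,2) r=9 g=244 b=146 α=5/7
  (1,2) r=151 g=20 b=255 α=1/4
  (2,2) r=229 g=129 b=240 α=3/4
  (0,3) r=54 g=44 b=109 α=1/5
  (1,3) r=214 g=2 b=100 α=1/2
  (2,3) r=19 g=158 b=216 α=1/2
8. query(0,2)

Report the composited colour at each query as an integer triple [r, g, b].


(0,2) stack=L1,L2; from [0,0,0]:
+L1 (α=1/2) → [65, 5, 112]
+L2 (α=3/8) → [293/4, 59/4, 323/2]
rounded: [73, 15, 162]

query (1,3) [L1,L3] — begin 0,0,0
+L1 (α=1/6) → [103/6, 167/6, 191/6]
+L3 (α=5/7) → [718/21, 2537/21, 548/3]
rounded: [34, 121, 183]

(0,2) stack=L1,L3,L4; from [0,0,0]:
after L1 α=1/2: [65, 5, 112]
after L3 α=7/8: [737/8, 1335/8, 917/4]
after L4 α=5/7: [131/4, 6215/28, 2377/14]
rounded: [33, 222, 170]


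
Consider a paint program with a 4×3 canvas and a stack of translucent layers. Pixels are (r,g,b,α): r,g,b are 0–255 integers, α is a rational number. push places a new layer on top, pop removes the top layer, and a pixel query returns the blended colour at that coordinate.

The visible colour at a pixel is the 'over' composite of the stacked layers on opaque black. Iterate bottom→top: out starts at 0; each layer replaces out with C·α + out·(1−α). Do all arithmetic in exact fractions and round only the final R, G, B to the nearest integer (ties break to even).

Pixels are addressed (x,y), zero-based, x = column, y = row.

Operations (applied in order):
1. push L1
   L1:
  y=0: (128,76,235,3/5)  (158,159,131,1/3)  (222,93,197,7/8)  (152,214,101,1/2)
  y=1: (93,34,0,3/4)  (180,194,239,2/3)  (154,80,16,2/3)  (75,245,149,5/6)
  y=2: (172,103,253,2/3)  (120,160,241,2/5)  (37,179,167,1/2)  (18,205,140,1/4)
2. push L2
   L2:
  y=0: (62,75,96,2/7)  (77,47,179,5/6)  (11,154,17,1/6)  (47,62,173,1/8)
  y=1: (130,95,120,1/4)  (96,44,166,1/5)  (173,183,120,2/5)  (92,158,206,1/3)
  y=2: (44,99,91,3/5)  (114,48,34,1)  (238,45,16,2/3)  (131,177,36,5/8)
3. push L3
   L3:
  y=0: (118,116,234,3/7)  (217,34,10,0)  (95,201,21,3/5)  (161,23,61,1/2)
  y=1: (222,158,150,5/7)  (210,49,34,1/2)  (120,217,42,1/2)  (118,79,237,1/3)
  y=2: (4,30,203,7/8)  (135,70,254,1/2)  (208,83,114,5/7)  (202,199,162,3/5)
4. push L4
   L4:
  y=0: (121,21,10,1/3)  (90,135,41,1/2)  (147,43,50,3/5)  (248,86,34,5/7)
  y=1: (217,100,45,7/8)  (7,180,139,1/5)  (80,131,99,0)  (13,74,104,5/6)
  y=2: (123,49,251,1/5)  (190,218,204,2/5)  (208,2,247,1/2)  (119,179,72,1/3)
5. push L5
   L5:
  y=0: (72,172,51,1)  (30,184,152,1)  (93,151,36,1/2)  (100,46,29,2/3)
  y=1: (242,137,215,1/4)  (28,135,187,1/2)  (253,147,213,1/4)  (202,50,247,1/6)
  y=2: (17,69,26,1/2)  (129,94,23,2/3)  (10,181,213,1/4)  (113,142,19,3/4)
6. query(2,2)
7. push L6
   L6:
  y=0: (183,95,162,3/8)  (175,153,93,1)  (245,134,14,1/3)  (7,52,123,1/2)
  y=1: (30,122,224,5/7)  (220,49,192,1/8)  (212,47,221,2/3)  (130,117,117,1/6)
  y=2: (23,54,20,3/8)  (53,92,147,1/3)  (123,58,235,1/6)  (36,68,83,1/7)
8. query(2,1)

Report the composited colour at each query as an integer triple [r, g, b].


query (2,2) [L1,L2,L3,L4,L5] — begin 0,0,0
L1 α=1/2: [37/2, 179/2, 167/2]
L2 α=2/3: [989/6, 359/6, 77/2]
L3 α=5/7: [587/3, 1604/21, 647/7]
L4 α=1/2: [1211/6, 823/21, 1188/7]
L5 α=1/4: [1231/8, 1045/14, 5055/28]
rounded: [154, 75, 181]

(2,1) stack=L1,L2,L3,L4,L5,L6; from [0,0,0]:
L1 α=2/3: [308/3, 160/3, 32/3]
L2 α=2/5: [654/5, 526/5, 272/5]
L3 α=1/2: [627/5, 1611/10, 241/5]
L4 α=0: [627/5, 1611/10, 241/5]
L5 α=1/4: [1573/10, 6303/40, 447/5]
L6 α=2/3: [5813/30, 10063/120, 2657/15]
→ [194, 84, 177]


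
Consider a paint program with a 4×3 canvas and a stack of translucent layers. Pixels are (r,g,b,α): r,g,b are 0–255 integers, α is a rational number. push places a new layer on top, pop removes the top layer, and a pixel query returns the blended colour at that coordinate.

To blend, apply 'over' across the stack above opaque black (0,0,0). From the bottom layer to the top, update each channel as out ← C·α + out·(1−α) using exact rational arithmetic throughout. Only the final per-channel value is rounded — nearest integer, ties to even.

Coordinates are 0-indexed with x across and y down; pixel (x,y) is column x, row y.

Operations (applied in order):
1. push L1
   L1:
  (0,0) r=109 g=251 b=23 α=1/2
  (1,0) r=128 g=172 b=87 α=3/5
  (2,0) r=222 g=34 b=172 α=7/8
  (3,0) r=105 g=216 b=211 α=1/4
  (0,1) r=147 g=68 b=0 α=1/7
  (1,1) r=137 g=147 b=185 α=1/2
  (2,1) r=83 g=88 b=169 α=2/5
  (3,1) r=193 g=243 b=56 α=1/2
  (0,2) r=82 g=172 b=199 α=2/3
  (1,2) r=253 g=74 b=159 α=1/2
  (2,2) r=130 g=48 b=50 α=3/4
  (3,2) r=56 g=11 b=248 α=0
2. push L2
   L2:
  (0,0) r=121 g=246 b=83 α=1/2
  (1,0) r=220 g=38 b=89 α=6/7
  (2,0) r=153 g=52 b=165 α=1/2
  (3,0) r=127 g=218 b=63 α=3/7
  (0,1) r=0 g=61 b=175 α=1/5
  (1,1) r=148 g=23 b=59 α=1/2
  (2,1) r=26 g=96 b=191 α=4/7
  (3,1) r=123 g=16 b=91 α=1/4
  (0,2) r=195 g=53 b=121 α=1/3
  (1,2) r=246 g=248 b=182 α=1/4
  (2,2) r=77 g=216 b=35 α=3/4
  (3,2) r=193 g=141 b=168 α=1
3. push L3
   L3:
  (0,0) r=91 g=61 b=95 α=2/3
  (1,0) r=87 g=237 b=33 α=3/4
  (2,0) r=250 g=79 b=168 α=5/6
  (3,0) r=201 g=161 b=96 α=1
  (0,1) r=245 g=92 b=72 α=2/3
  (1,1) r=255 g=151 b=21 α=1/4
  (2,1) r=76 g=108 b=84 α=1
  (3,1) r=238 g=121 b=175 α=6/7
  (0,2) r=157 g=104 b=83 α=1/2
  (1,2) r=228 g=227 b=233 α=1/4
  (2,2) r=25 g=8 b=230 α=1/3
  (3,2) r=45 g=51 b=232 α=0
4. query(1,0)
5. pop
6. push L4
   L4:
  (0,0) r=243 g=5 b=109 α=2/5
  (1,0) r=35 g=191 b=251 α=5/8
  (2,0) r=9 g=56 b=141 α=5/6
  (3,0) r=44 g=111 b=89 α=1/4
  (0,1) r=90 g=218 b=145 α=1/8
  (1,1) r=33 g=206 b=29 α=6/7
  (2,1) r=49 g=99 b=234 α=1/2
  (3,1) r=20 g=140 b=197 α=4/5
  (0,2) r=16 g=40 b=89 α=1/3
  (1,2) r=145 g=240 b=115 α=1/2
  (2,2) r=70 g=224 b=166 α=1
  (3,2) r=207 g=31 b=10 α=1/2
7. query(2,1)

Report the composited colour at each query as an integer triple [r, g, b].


(1,0) stack=L1,L2,L3; from [0,0,0]:
after L1 α=3/5: [384/5, 516/5, 261/5]
after L2 α=6/7: [6984/35, 1656/35, 2931/35]
after L3 α=3/4: [16119/140, 26541/140, 1599/35]
rounded: [115, 190, 46]

(2,1) stack=L1,L2,L4; from [0,0,0]:
L1 α=2/5: [166/5, 176/5, 338/5]
L2 α=4/7: [1018/35, 2448/35, 4834/35]
L4 α=1/2: [2733/70, 5913/70, 6512/35]
rounded: [39, 84, 186]


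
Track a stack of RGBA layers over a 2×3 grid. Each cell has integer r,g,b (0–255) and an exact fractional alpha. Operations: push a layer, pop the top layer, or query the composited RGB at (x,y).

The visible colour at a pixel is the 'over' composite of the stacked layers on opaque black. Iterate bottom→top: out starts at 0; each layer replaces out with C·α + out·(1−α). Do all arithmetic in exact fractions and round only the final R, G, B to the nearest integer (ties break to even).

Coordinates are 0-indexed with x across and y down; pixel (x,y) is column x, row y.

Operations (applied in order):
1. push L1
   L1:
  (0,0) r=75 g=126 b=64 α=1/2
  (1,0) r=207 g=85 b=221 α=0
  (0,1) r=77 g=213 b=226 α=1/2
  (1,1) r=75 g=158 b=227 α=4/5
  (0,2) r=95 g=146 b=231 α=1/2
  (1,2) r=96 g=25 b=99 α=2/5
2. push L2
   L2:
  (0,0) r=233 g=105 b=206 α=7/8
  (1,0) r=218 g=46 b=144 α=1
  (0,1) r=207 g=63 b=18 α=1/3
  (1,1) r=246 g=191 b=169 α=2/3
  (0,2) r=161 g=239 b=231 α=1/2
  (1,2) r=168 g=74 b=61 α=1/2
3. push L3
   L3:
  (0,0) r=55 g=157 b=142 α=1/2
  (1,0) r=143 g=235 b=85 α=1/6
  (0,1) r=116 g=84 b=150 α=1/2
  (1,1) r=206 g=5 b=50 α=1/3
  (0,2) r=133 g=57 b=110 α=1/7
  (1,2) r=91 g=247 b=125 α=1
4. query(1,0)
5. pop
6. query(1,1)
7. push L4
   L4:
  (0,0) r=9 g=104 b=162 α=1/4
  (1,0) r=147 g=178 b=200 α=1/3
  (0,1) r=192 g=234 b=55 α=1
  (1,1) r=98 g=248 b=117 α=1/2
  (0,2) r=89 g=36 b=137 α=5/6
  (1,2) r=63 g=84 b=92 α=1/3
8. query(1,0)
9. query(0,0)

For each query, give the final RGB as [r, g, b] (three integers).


(1,0) stack=L1,L2,L3; from [0,0,0]:
after L1 α=0: [0, 0, 0]
after L2 α=1: [218, 46, 144]
after L3 α=1/6: [411/2, 155/2, 805/6]
= [206, 78, 134]

at x=1,y=1 over L1,L2:
L1 α=4/5: [60, 632/5, 908/5]
L2 α=2/3: [184, 2542/15, 866/5]
rounded: [184, 169, 173]

query (1,0) [L1,L2,L4] — begin 0,0,0
L1 α=0: [0, 0, 0]
L2 α=1: [218, 46, 144]
L4 α=1/3: [583/3, 90, 488/3]
= [194, 90, 163]

(0,0) stack=L1,L2,L4; from [0,0,0]:
after L1 α=1/2: [75/2, 63, 32]
after L2 α=7/8: [3337/16, 399/4, 737/4]
after L4 α=1/4: [10155/64, 1613/16, 2859/16]
= [159, 101, 179]
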